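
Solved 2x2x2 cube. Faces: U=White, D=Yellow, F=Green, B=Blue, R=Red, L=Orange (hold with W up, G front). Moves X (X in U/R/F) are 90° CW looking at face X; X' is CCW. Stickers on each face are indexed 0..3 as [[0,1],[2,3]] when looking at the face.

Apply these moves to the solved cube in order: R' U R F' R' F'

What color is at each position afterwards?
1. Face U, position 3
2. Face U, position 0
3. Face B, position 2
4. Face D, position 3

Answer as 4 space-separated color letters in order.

Answer: Y W O G

Derivation:
After move 1 (R'): R=RRRR U=WBWB F=GWGW D=YGYG B=YBYB
After move 2 (U): U=WWBB F=RRGW R=YBRR B=OOYB L=GWOO
After move 3 (R): R=RYRB U=WRBW F=RGGG D=YYYO B=BOWB
After move 4 (F'): F=GGRG U=WRRR R=YYYB D=WOYO L=GWOB
After move 5 (R'): R=YBYY U=WWRB F=GRRR D=WGYG B=OOOB
After move 6 (F'): F=RRGR U=WWYY R=GBWY D=WBYG L=GBOR
Query 1: U[3] = Y
Query 2: U[0] = W
Query 3: B[2] = O
Query 4: D[3] = G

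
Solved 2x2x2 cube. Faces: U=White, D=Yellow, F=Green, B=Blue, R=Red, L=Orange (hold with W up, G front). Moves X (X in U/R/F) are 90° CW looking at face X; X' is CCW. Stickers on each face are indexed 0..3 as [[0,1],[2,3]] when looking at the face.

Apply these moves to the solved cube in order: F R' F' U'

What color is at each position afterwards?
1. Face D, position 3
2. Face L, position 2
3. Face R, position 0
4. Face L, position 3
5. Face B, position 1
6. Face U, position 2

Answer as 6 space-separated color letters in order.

Answer: G O W O R W

Derivation:
After move 1 (F): F=GGGG U=WWOO R=WRWR D=RRYY L=OYOY
After move 2 (R'): R=RRWW U=WBOB F=GWGO D=RGYG B=YBRB
After move 3 (F'): F=WOGG U=WBRW R=GRRW D=YYYG L=OBOO
After move 4 (U'): U=BWWR F=OBGG R=WORW B=GRRB L=YBOO
Query 1: D[3] = G
Query 2: L[2] = O
Query 3: R[0] = W
Query 4: L[3] = O
Query 5: B[1] = R
Query 6: U[2] = W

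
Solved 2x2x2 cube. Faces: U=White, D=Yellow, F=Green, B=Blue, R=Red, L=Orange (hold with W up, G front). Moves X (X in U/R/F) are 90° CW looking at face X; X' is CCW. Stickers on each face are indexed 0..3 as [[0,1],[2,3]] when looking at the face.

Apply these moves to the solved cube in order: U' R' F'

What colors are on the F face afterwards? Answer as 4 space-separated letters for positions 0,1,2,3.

Answer: W W O G

Derivation:
After move 1 (U'): U=WWWW F=OOGG R=GGRR B=RRBB L=BBOO
After move 2 (R'): R=GRGR U=WBWR F=OWGW D=YOYG B=YRYB
After move 3 (F'): F=WWOG U=WBGG R=ORYR D=BOYG L=BROW
Query: F face = WWOG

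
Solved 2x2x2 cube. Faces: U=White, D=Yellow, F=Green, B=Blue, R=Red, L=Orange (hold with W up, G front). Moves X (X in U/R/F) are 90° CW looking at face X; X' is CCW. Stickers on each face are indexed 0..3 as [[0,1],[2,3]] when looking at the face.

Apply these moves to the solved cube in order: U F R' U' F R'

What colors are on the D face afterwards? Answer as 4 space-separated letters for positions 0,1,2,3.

Answer: W G Y Y

Derivation:
After move 1 (U): U=WWWW F=RRGG R=BBRR B=OOBB L=GGOO
After move 2 (F): F=GRGR U=WWOG R=WBWR D=RBYY L=GYOY
After move 3 (R'): R=BRWW U=WBOO F=GWGG D=RRYR B=YOBB
After move 4 (U'): U=BOWO F=GYGG R=GWWW B=BRBB L=YOOY
After move 5 (F): F=GGGY U=BOYO R=WWOW D=WGYR L=YROR
After move 6 (R'): R=WWWO U=BBYB F=GOGO D=WGYY B=RRGB
Query: D face = WGYY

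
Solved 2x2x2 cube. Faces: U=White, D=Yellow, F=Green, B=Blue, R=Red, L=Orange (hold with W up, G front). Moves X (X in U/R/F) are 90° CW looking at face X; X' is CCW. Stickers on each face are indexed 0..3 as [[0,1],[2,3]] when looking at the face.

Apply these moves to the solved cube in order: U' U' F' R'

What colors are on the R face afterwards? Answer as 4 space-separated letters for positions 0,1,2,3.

Answer: O R Y Y

Derivation:
After move 1 (U'): U=WWWW F=OOGG R=GGRR B=RRBB L=BBOO
After move 2 (U'): U=WWWW F=BBGG R=OORR B=GGBB L=RROO
After move 3 (F'): F=BGBG U=WWOR R=YOYR D=ROYY L=RWOW
After move 4 (R'): R=ORYY U=WBOG F=BWBR D=RGYG B=YGOB
Query: R face = ORYY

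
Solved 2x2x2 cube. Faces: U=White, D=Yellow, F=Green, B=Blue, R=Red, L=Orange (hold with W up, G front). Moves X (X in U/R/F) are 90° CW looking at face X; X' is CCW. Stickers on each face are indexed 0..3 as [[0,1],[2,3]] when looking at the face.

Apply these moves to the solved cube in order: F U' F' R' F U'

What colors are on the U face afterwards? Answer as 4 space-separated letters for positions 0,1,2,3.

After move 1 (F): F=GGGG U=WWOO R=WRWR D=RRYY L=OYOY
After move 2 (U'): U=WOWO F=OYGG R=GGWR B=WRBB L=BBOY
After move 3 (F'): F=YGOG U=WOGW R=RGRR D=BYYY L=BOOW
After move 4 (R'): R=GRRR U=WBGW F=YOOW D=BGYG B=YRYB
After move 5 (F): F=OYWO U=WBWO R=GRWR D=RGYG L=BBOG
After move 6 (U'): U=BOWW F=BBWO R=OYWR B=GRYB L=YROG
Query: U face = BOWW

Answer: B O W W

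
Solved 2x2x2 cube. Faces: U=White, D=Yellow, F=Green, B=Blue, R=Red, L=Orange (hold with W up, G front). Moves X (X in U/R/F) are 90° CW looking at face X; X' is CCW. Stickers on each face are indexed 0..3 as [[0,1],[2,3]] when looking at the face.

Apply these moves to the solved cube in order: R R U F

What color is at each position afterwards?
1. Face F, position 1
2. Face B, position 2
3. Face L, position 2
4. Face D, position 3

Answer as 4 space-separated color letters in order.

After move 1 (R): R=RRRR U=WGWG F=GYGY D=YBYB B=WBWB
After move 2 (R): R=RRRR U=WYWY F=GBGB D=YWYW B=GBGB
After move 3 (U): U=WWYY F=RRGB R=GBRR B=OOGB L=GBOO
After move 4 (F): F=GRBR U=WWOB R=YBYR D=RGYW L=GYOW
Query 1: F[1] = R
Query 2: B[2] = G
Query 3: L[2] = O
Query 4: D[3] = W

Answer: R G O W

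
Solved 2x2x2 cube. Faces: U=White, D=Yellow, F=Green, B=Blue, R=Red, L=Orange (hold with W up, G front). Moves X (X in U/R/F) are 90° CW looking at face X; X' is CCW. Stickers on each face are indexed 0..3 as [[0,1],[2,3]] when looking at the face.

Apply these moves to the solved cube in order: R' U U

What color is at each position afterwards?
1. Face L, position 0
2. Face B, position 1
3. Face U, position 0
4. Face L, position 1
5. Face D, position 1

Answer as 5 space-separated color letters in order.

After move 1 (R'): R=RRRR U=WBWB F=GWGW D=YGYG B=YBYB
After move 2 (U): U=WWBB F=RRGW R=YBRR B=OOYB L=GWOO
After move 3 (U): U=BWBW F=YBGW R=OORR B=GWYB L=RROO
Query 1: L[0] = R
Query 2: B[1] = W
Query 3: U[0] = B
Query 4: L[1] = R
Query 5: D[1] = G

Answer: R W B R G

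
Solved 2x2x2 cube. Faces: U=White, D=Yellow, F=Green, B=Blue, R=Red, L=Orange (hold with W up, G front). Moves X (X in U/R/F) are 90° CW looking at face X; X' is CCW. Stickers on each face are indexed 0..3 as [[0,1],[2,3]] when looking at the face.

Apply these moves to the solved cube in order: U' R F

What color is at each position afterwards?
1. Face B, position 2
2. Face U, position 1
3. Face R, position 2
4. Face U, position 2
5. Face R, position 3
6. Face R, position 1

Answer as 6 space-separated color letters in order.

After move 1 (U'): U=WWWW F=OOGG R=GGRR B=RRBB L=BBOO
After move 2 (R): R=RGRG U=WOWG F=OYGY D=YBYR B=WRWB
After move 3 (F): F=GOYY U=WOOB R=WGGG D=RRYR L=BYOB
Query 1: B[2] = W
Query 2: U[1] = O
Query 3: R[2] = G
Query 4: U[2] = O
Query 5: R[3] = G
Query 6: R[1] = G

Answer: W O G O G G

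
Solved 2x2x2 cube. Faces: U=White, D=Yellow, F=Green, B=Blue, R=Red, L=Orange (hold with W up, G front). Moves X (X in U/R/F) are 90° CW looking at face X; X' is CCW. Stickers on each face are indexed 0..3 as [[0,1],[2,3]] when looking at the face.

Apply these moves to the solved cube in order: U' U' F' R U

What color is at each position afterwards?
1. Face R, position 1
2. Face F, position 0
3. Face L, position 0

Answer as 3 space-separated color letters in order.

After move 1 (U'): U=WWWW F=OOGG R=GGRR B=RRBB L=BBOO
After move 2 (U'): U=WWWW F=BBGG R=OORR B=GGBB L=RROO
After move 3 (F'): F=BGBG U=WWOR R=YOYR D=ROYY L=RWOW
After move 4 (R): R=YYRO U=WGOG F=BOBY D=RBYG B=RGWB
After move 5 (U): U=OWGG F=YYBY R=RGRO B=RWWB L=BOOW
Query 1: R[1] = G
Query 2: F[0] = Y
Query 3: L[0] = B

Answer: G Y B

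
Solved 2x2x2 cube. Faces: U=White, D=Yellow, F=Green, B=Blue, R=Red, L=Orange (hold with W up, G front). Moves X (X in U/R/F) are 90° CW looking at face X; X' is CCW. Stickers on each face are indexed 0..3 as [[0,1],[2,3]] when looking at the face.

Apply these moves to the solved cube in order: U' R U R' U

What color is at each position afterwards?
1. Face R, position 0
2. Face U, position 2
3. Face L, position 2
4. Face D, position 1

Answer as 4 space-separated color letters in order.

After move 1 (U'): U=WWWW F=OOGG R=GGRR B=RRBB L=BBOO
After move 2 (R): R=RGRG U=WOWG F=OYGY D=YBYR B=WRWB
After move 3 (U): U=WWGO F=RGGY R=WRRG B=BBWB L=OYOO
After move 4 (R'): R=RGWR U=WWGB F=RWGO D=YGYY B=RBBB
After move 5 (U): U=GWBW F=RGGO R=RBWR B=OYBB L=RWOO
Query 1: R[0] = R
Query 2: U[2] = B
Query 3: L[2] = O
Query 4: D[1] = G

Answer: R B O G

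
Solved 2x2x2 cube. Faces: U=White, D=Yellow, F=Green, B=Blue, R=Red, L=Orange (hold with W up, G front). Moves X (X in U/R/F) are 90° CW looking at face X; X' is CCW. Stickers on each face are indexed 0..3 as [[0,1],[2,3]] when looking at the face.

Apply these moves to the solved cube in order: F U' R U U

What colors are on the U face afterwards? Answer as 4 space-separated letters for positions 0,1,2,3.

Answer: G W Y W

Derivation:
After move 1 (F): F=GGGG U=WWOO R=WRWR D=RRYY L=OYOY
After move 2 (U'): U=WOWO F=OYGG R=GGWR B=WRBB L=BBOY
After move 3 (R): R=WGRG U=WYWG F=ORGY D=RBYW B=OROB
After move 4 (U): U=WWGY F=WGGY R=ORRG B=BBOB L=OROY
After move 5 (U): U=GWYW F=ORGY R=BBRG B=OROB L=WGOY
Query: U face = GWYW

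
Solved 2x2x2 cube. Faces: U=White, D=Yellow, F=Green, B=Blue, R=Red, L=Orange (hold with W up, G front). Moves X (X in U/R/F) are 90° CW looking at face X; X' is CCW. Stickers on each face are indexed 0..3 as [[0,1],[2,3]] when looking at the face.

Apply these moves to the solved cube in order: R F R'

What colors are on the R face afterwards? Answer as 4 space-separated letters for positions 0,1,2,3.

Answer: R R W G

Derivation:
After move 1 (R): R=RRRR U=WGWG F=GYGY D=YBYB B=WBWB
After move 2 (F): F=GGYY U=WGOO R=WRGR D=RRYB L=OYOB
After move 3 (R'): R=RRWG U=WWOW F=GGYO D=RGYY B=BBRB
Query: R face = RRWG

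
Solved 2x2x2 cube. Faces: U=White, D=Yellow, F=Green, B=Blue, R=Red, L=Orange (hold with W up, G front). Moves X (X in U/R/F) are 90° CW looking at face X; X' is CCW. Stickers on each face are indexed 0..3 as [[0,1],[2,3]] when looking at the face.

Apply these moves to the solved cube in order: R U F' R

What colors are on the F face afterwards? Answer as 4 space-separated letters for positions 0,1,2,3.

Answer: R O R B

Derivation:
After move 1 (R): R=RRRR U=WGWG F=GYGY D=YBYB B=WBWB
After move 2 (U): U=WWGG F=RRGY R=WBRR B=OOWB L=GYOO
After move 3 (F'): F=RYRG U=WWWR R=BBYR D=YOYB L=GGOG
After move 4 (R): R=YBRB U=WYWG F=RORB D=YWYO B=ROWB
Query: F face = RORB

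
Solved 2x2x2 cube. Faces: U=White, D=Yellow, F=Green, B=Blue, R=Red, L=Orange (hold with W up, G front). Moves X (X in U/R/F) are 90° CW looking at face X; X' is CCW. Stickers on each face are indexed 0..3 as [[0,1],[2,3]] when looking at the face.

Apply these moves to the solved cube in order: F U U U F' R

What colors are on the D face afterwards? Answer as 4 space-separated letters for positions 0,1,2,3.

Answer: B B Y W

Derivation:
After move 1 (F): F=GGGG U=WWOO R=WRWR D=RRYY L=OYOY
After move 2 (U): U=OWOW F=WRGG R=BBWR B=OYBB L=GGOY
After move 3 (U): U=OOWW F=BBGG R=OYWR B=GGBB L=WROY
After move 4 (U): U=WOWO F=OYGG R=GGWR B=WRBB L=BBOY
After move 5 (F'): F=YGOG U=WOGW R=RGRR D=BYYY L=BOOW
After move 6 (R): R=RRRG U=WGGG F=YYOY D=BBYW B=WROB
Query: D face = BBYW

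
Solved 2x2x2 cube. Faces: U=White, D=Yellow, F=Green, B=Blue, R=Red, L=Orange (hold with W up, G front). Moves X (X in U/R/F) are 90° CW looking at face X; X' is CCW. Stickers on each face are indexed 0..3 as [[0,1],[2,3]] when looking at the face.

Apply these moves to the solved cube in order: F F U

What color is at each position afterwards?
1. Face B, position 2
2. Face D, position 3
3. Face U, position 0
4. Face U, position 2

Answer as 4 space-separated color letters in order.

Answer: B Y Y Y

Derivation:
After move 1 (F): F=GGGG U=WWOO R=WRWR D=RRYY L=OYOY
After move 2 (F): F=GGGG U=WWYY R=OROR D=WWYY L=OROR
After move 3 (U): U=YWYW F=ORGG R=BBOR B=ORBB L=GGOR
Query 1: B[2] = B
Query 2: D[3] = Y
Query 3: U[0] = Y
Query 4: U[2] = Y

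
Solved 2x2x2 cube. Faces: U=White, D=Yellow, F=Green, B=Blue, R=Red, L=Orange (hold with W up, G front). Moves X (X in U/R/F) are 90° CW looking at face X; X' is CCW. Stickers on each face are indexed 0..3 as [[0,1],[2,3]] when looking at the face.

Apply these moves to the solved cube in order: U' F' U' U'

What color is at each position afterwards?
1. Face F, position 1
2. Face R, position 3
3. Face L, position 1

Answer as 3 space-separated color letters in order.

After move 1 (U'): U=WWWW F=OOGG R=GGRR B=RRBB L=BBOO
After move 2 (F'): F=OGOG U=WWGR R=YGYR D=BOYY L=BWOW
After move 3 (U'): U=WRWG F=BWOG R=OGYR B=YGBB L=RROW
After move 4 (U'): U=RGWW F=RROG R=BWYR B=OGBB L=YGOW
Query 1: F[1] = R
Query 2: R[3] = R
Query 3: L[1] = G

Answer: R R G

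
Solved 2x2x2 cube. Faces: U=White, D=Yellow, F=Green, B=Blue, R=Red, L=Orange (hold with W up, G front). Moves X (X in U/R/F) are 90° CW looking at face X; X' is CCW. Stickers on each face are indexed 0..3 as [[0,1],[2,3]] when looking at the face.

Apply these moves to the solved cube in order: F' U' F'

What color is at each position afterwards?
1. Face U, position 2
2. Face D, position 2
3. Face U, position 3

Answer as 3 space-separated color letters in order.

After move 1 (F'): F=GGGG U=WWRR R=YRYR D=OOYY L=OWOW
After move 2 (U'): U=WRWR F=OWGG R=GGYR B=YRBB L=BBOW
After move 3 (F'): F=WGOG U=WRGY R=OGOR D=BWYY L=BROW
Query 1: U[2] = G
Query 2: D[2] = Y
Query 3: U[3] = Y

Answer: G Y Y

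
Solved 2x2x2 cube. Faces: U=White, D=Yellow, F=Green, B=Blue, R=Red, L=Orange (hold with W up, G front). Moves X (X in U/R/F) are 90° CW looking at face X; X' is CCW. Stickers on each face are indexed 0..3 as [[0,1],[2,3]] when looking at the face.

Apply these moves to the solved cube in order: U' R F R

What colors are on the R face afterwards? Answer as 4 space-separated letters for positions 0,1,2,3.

Answer: G W G G

Derivation:
After move 1 (U'): U=WWWW F=OOGG R=GGRR B=RRBB L=BBOO
After move 2 (R): R=RGRG U=WOWG F=OYGY D=YBYR B=WRWB
After move 3 (F): F=GOYY U=WOOB R=WGGG D=RRYR L=BYOB
After move 4 (R): R=GWGG U=WOOY F=GRYR D=RWYW B=BROB
Query: R face = GWGG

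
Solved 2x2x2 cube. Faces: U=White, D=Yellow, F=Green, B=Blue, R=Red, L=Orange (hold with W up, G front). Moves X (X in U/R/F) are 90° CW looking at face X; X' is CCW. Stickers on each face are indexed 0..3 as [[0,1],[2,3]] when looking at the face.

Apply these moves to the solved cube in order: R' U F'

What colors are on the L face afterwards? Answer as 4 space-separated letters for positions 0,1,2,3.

After move 1 (R'): R=RRRR U=WBWB F=GWGW D=YGYG B=YBYB
After move 2 (U): U=WWBB F=RRGW R=YBRR B=OOYB L=GWOO
After move 3 (F'): F=RWRG U=WWYR R=GBYR D=WOYG L=GBOB
Query: L face = GBOB

Answer: G B O B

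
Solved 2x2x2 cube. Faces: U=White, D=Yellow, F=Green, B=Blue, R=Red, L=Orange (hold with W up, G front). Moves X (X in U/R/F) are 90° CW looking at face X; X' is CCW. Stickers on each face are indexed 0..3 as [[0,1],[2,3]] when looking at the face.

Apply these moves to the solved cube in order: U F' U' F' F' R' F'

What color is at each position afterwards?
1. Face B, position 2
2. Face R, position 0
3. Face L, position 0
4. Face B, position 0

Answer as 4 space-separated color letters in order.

Answer: W R O Y

Derivation:
After move 1 (U): U=WWWW F=RRGG R=BBRR B=OOBB L=GGOO
After move 2 (F'): F=RGRG U=WWBR R=YBYR D=GOYY L=GWOW
After move 3 (U'): U=WRWB F=GWRG R=RGYR B=YBBB L=OOOW
After move 4 (F'): F=WGGR U=WRRY R=OGGR D=OWYY L=OBOW
After move 5 (F'): F=GRWG U=WROG R=WGOR D=BWYY L=OYOR
After move 6 (R'): R=GRWO U=WBOY F=GRWG D=BRYG B=YBWB
After move 7 (F'): F=RGGW U=WBGW R=RRBO D=YRYG L=OYOO
Query 1: B[2] = W
Query 2: R[0] = R
Query 3: L[0] = O
Query 4: B[0] = Y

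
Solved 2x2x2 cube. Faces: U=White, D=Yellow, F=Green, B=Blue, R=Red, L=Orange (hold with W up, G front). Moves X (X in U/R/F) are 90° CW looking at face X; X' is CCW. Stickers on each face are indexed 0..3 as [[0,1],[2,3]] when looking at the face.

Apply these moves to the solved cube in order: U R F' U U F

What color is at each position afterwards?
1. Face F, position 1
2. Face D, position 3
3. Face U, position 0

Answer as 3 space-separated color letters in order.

After move 1 (U): U=WWWW F=RRGG R=BBRR B=OOBB L=GGOO
After move 2 (R): R=RBRB U=WRWG F=RYGY D=YBYO B=WOWB
After move 3 (F'): F=YYRG U=WRRR R=BBYB D=GOYO L=GGOW
After move 4 (U): U=RWRR F=BBRG R=WOYB B=GGWB L=YYOW
After move 5 (U): U=RRRW F=WORG R=GGYB B=YYWB L=BBOW
After move 6 (F): F=RWGO U=RRWB R=RGWB D=YGYO L=BGOO
Query 1: F[1] = W
Query 2: D[3] = O
Query 3: U[0] = R

Answer: W O R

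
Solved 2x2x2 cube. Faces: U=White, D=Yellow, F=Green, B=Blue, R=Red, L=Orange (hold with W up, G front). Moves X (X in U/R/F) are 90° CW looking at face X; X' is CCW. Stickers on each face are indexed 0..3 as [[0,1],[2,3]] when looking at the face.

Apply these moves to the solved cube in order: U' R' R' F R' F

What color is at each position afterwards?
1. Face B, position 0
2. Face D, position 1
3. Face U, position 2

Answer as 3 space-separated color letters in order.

Answer: W R W

Derivation:
After move 1 (U'): U=WWWW F=OOGG R=GGRR B=RRBB L=BBOO
After move 2 (R'): R=GRGR U=WBWR F=OWGW D=YOYG B=YRYB
After move 3 (R'): R=RRGG U=WYWY F=OBGR D=YWYW B=GROB
After move 4 (F): F=GORB U=WYOB R=WRYG D=GRYW L=BYOW
After move 5 (R'): R=RGWY U=WOOG F=GYRB D=GOYB B=WRRB
After move 6 (F): F=RGBY U=WOWY R=OGGY D=WRYB L=BGOO
Query 1: B[0] = W
Query 2: D[1] = R
Query 3: U[2] = W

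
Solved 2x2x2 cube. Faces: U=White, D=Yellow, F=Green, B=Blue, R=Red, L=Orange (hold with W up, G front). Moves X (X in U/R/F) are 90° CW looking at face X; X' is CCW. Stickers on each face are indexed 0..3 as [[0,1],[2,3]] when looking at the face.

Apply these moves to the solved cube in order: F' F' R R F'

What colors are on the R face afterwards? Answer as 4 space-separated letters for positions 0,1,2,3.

Answer: W O W O

Derivation:
After move 1 (F'): F=GGGG U=WWRR R=YRYR D=OOYY L=OWOW
After move 2 (F'): F=GGGG U=WWYY R=OROR D=WWYY L=OROR
After move 3 (R): R=OORR U=WGYG F=GWGY D=WBYB B=YBWB
After move 4 (R): R=RORO U=WWYY F=GBGB D=WWYY B=GBGB
After move 5 (F'): F=BBGG U=WWRR R=WOWO D=RRYY L=OYOY
Query: R face = WOWO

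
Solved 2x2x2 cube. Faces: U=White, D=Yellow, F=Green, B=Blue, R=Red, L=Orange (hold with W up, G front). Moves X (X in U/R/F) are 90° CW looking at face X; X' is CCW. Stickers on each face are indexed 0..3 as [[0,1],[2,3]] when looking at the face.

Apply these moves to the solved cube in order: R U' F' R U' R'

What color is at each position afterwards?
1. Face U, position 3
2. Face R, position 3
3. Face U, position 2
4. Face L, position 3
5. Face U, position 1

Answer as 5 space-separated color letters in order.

After move 1 (R): R=RRRR U=WGWG F=GYGY D=YBYB B=WBWB
After move 2 (U'): U=GGWW F=OOGY R=GYRR B=RRWB L=WBOO
After move 3 (F'): F=OYOG U=GGGR R=BYYR D=BOYB L=WWOW
After move 4 (R): R=YBRY U=GYGG F=OOOB D=BWYR B=RRGB
After move 5 (U'): U=YGGG F=WWOB R=OORY B=YBGB L=RROW
After move 6 (R'): R=OYOR U=YGGY F=WGOG D=BWYB B=RBWB
Query 1: U[3] = Y
Query 2: R[3] = R
Query 3: U[2] = G
Query 4: L[3] = W
Query 5: U[1] = G

Answer: Y R G W G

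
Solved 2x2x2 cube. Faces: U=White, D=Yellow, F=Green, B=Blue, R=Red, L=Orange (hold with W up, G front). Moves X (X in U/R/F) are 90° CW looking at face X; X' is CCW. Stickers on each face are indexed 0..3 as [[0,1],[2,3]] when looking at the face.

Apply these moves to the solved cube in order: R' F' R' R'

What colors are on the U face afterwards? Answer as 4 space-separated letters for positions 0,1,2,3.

After move 1 (R'): R=RRRR U=WBWB F=GWGW D=YGYG B=YBYB
After move 2 (F'): F=WWGG U=WBRR R=GRYR D=OOYG L=OBOW
After move 3 (R'): R=RRGY U=WYRY F=WBGR D=OWYG B=GBOB
After move 4 (R'): R=RYRG U=WORG F=WYGY D=OBYR B=GBWB
Query: U face = WORG

Answer: W O R G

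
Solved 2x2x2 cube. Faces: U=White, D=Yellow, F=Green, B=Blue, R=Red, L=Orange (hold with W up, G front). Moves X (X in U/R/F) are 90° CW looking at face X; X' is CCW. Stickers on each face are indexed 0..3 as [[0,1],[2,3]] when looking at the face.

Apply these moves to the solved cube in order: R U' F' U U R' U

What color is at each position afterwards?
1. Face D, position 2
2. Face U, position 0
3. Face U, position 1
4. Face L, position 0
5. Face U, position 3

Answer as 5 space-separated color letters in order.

Answer: Y G R R W

Derivation:
After move 1 (R): R=RRRR U=WGWG F=GYGY D=YBYB B=WBWB
After move 2 (U'): U=GGWW F=OOGY R=GYRR B=RRWB L=WBOO
After move 3 (F'): F=OYOG U=GGGR R=BYYR D=BOYB L=WWOW
After move 4 (U): U=GGRG F=BYOG R=RRYR B=WWWB L=OYOW
After move 5 (U): U=RGGG F=RROG R=WWYR B=OYWB L=BYOW
After move 6 (R'): R=WRWY U=RWGO F=RGOG D=BRYG B=BYOB
After move 7 (U): U=GROW F=WROG R=BYWY B=BYOB L=RGOW
Query 1: D[2] = Y
Query 2: U[0] = G
Query 3: U[1] = R
Query 4: L[0] = R
Query 5: U[3] = W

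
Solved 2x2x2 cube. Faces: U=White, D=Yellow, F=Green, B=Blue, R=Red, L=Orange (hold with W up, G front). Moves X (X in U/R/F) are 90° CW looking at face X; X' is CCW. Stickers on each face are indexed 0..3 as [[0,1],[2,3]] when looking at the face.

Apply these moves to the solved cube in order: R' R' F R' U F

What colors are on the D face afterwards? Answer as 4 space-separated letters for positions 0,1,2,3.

Answer: W W Y B

Derivation:
After move 1 (R'): R=RRRR U=WBWB F=GWGW D=YGYG B=YBYB
After move 2 (R'): R=RRRR U=WYWY F=GBGB D=YWYW B=GBGB
After move 3 (F): F=GGBB U=WYOO R=WRYR D=RRYW L=OYOW
After move 4 (R'): R=RRWY U=WGOG F=GYBO D=RGYB B=WBRB
After move 5 (U): U=OWGG F=RRBO R=WBWY B=OYRB L=GYOW
After move 6 (F): F=BROR U=OWWY R=GBGY D=WWYB L=GROG
Query: D face = WWYB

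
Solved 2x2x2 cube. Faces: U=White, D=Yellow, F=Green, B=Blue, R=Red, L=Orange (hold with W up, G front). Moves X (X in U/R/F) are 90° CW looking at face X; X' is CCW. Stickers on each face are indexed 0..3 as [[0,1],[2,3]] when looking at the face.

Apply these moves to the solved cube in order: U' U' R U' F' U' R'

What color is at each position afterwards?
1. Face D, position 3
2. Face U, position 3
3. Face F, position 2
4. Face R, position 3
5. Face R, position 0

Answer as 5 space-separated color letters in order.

Answer: G B R Y Y

Derivation:
After move 1 (U'): U=WWWW F=OOGG R=GGRR B=RRBB L=BBOO
After move 2 (U'): U=WWWW F=BBGG R=OORR B=GGBB L=RROO
After move 3 (R): R=RORO U=WBWG F=BYGY D=YBYG B=WGWB
After move 4 (U'): U=BGWW F=RRGY R=BYRO B=ROWB L=WGOO
After move 5 (F'): F=RYRG U=BGBR R=BYYO D=GOYG L=WWOW
After move 6 (U'): U=GRBB F=WWRG R=RYYO B=BYWB L=ROOW
After move 7 (R'): R=YORY U=GWBB F=WRRB D=GWYG B=GYOB
Query 1: D[3] = G
Query 2: U[3] = B
Query 3: F[2] = R
Query 4: R[3] = Y
Query 5: R[0] = Y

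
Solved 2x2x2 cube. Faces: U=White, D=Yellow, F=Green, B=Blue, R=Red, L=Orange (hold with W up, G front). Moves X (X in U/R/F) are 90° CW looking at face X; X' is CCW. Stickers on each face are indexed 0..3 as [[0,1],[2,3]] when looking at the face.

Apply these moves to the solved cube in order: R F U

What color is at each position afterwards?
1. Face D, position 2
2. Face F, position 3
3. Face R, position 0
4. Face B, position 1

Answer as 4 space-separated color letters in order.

Answer: Y Y W Y

Derivation:
After move 1 (R): R=RRRR U=WGWG F=GYGY D=YBYB B=WBWB
After move 2 (F): F=GGYY U=WGOO R=WRGR D=RRYB L=OYOB
After move 3 (U): U=OWOG F=WRYY R=WBGR B=OYWB L=GGOB
Query 1: D[2] = Y
Query 2: F[3] = Y
Query 3: R[0] = W
Query 4: B[1] = Y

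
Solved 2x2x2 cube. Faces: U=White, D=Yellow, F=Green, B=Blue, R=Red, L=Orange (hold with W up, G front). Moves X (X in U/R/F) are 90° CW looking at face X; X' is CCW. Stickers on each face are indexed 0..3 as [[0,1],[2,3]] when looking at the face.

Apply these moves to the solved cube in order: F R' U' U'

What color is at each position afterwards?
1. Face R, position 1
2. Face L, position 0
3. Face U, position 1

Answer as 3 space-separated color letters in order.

After move 1 (F): F=GGGG U=WWOO R=WRWR D=RRYY L=OYOY
After move 2 (R'): R=RRWW U=WBOB F=GWGO D=RGYG B=YBRB
After move 3 (U'): U=BBWO F=OYGO R=GWWW B=RRRB L=YBOY
After move 4 (U'): U=BOBW F=YBGO R=OYWW B=GWRB L=RROY
Query 1: R[1] = Y
Query 2: L[0] = R
Query 3: U[1] = O

Answer: Y R O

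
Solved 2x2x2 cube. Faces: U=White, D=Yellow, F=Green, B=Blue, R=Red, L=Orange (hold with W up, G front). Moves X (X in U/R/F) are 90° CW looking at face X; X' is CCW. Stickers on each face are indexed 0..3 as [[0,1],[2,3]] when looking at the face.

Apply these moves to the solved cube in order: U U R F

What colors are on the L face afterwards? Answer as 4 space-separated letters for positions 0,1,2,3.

Answer: R Y O B

Derivation:
After move 1 (U): U=WWWW F=RRGG R=BBRR B=OOBB L=GGOO
After move 2 (U): U=WWWW F=BBGG R=OORR B=GGBB L=RROO
After move 3 (R): R=RORO U=WBWG F=BYGY D=YBYG B=WGWB
After move 4 (F): F=GBYY U=WBOR R=WOGO D=RRYG L=RYOB
Query: L face = RYOB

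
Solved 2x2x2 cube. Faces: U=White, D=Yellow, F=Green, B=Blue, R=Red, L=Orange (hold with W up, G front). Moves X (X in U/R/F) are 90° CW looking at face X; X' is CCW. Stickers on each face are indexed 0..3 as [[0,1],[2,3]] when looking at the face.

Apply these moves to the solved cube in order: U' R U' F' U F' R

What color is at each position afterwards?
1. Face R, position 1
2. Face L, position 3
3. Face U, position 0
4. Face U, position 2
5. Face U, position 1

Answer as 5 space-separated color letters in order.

Answer: O R O R G

Derivation:
After move 1 (U'): U=WWWW F=OOGG R=GGRR B=RRBB L=BBOO
After move 2 (R): R=RGRG U=WOWG F=OYGY D=YBYR B=WRWB
After move 3 (U'): U=OGWW F=BBGY R=OYRG B=RGWB L=WROO
After move 4 (F'): F=BYBG U=OGOR R=BYYG D=ROYR L=WWOW
After move 5 (U): U=OORG F=BYBG R=RGYG B=WWWB L=BYOW
After move 6 (F'): F=YGBB U=OORY R=OGRG D=YWYR L=BGOR
After move 7 (R): R=ROGG U=OGRB F=YWBR D=YWYW B=YWOB
Query 1: R[1] = O
Query 2: L[3] = R
Query 3: U[0] = O
Query 4: U[2] = R
Query 5: U[1] = G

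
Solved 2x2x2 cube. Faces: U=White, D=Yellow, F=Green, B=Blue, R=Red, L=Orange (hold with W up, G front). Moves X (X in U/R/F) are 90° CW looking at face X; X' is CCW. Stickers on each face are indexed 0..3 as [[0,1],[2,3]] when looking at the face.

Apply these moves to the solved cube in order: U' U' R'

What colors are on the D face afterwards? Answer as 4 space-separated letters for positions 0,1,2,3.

Answer: Y B Y G

Derivation:
After move 1 (U'): U=WWWW F=OOGG R=GGRR B=RRBB L=BBOO
After move 2 (U'): U=WWWW F=BBGG R=OORR B=GGBB L=RROO
After move 3 (R'): R=OROR U=WBWG F=BWGW D=YBYG B=YGYB
Query: D face = YBYG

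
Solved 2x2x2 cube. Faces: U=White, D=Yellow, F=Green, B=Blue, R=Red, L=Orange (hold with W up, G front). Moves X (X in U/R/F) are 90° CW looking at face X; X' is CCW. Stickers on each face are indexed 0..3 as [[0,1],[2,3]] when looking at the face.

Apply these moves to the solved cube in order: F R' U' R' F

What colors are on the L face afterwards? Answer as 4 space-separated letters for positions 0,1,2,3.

Answer: Y R O Y

Derivation:
After move 1 (F): F=GGGG U=WWOO R=WRWR D=RRYY L=OYOY
After move 2 (R'): R=RRWW U=WBOB F=GWGO D=RGYG B=YBRB
After move 3 (U'): U=BBWO F=OYGO R=GWWW B=RRRB L=YBOY
After move 4 (R'): R=WWGW U=BRWR F=OBGO D=RYYO B=GRGB
After move 5 (F): F=GOOB U=BRYB R=WWRW D=GWYO L=YROY
Query: L face = YROY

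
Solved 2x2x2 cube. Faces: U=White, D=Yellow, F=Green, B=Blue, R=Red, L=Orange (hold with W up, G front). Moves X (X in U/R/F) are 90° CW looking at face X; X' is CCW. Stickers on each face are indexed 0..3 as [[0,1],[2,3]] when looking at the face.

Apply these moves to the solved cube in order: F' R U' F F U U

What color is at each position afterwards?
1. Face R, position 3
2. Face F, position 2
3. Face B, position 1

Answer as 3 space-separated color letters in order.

After move 1 (F'): F=GGGG U=WWRR R=YRYR D=OOYY L=OWOW
After move 2 (R): R=YYRR U=WGRG F=GOGY D=OBYB B=RBWB
After move 3 (U'): U=GGWR F=OWGY R=GORR B=YYWB L=RBOW
After move 4 (F): F=GOYW U=GGWB R=WORR D=RGYB L=ROOB
After move 5 (F): F=YGWO U=GGBO R=WOBR D=RWYB L=RROG
After move 6 (U): U=BGOG F=WOWO R=YYBR B=RRWB L=YGOG
After move 7 (U): U=OBGG F=YYWO R=RRBR B=YGWB L=WOOG
Query 1: R[3] = R
Query 2: F[2] = W
Query 3: B[1] = G

Answer: R W G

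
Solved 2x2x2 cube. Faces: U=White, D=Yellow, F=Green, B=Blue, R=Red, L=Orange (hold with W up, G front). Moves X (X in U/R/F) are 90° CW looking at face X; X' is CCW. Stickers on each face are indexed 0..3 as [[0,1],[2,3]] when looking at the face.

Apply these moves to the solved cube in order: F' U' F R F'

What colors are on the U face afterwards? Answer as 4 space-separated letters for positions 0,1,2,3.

Answer: W O R R

Derivation:
After move 1 (F'): F=GGGG U=WWRR R=YRYR D=OOYY L=OWOW
After move 2 (U'): U=WRWR F=OWGG R=GGYR B=YRBB L=BBOW
After move 3 (F): F=GOGW U=WRWB R=WGRR D=YGYY L=BOOO
After move 4 (R): R=RWRG U=WOWW F=GGGY D=YBYY B=BRRB
After move 5 (F'): F=GYGG U=WORR R=BWYG D=OOYY L=BWOW
Query: U face = WORR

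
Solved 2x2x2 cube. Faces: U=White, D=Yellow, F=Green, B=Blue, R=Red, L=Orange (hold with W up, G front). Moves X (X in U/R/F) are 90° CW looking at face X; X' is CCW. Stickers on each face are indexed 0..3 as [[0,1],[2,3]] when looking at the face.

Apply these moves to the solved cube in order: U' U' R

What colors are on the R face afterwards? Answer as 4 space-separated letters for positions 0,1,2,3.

After move 1 (U'): U=WWWW F=OOGG R=GGRR B=RRBB L=BBOO
After move 2 (U'): U=WWWW F=BBGG R=OORR B=GGBB L=RROO
After move 3 (R): R=RORO U=WBWG F=BYGY D=YBYG B=WGWB
Query: R face = RORO

Answer: R O R O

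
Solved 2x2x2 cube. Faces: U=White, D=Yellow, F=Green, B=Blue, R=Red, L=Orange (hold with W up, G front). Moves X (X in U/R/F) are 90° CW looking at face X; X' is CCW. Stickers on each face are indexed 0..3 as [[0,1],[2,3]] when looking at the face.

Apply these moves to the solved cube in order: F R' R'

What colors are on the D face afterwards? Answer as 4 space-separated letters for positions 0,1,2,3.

Answer: R W Y O

Derivation:
After move 1 (F): F=GGGG U=WWOO R=WRWR D=RRYY L=OYOY
After move 2 (R'): R=RRWW U=WBOB F=GWGO D=RGYG B=YBRB
After move 3 (R'): R=RWRW U=WROY F=GBGB D=RWYO B=GBGB
Query: D face = RWYO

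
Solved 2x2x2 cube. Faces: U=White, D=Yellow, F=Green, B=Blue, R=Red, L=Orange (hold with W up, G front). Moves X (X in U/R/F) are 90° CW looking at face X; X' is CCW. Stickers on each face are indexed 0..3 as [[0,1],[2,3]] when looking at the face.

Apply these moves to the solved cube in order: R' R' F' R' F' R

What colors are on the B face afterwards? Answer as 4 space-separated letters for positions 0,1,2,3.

After move 1 (R'): R=RRRR U=WBWB F=GWGW D=YGYG B=YBYB
After move 2 (R'): R=RRRR U=WYWY F=GBGB D=YWYW B=GBGB
After move 3 (F'): F=BBGG U=WYRR R=WRYR D=OOYW L=OYOW
After move 4 (R'): R=RRWY U=WGRG F=BYGR D=OBYG B=WBOB
After move 5 (F'): F=YRBG U=WGRW R=BROY D=YWYG L=OGOR
After move 6 (R): R=OBYR U=WRRG F=YWBG D=YOYW B=WBGB
Query: B face = WBGB

Answer: W B G B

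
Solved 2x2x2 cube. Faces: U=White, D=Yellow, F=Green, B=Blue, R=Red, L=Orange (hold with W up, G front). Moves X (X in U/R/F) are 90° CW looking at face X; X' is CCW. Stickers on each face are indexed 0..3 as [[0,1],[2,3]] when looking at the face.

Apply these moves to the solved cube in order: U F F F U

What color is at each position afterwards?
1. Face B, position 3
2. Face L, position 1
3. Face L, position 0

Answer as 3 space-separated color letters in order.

After move 1 (U): U=WWWW F=RRGG R=BBRR B=OOBB L=GGOO
After move 2 (F): F=GRGR U=WWOG R=WBWR D=RBYY L=GYOY
After move 3 (F): F=GGRR U=WWYY R=OBGR D=WWYY L=GROB
After move 4 (F): F=RGRG U=WWBR R=YBYR D=GOYY L=GWOW
After move 5 (U): U=BWRW F=YBRG R=OOYR B=GWBB L=RGOW
Query 1: B[3] = B
Query 2: L[1] = G
Query 3: L[0] = R

Answer: B G R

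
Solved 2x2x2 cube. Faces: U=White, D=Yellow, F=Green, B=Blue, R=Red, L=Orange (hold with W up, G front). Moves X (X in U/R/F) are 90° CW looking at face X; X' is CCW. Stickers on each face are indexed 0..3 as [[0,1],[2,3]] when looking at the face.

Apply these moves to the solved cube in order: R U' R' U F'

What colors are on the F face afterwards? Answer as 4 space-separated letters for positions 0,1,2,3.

Answer: R W Y G

Derivation:
After move 1 (R): R=RRRR U=WGWG F=GYGY D=YBYB B=WBWB
After move 2 (U'): U=GGWW F=OOGY R=GYRR B=RRWB L=WBOO
After move 3 (R'): R=YRGR U=GWWR F=OGGW D=YOYY B=BRBB
After move 4 (U): U=WGRW F=YRGW R=BRGR B=WBBB L=OGOO
After move 5 (F'): F=RWYG U=WGBG R=ORYR D=GOYY L=OWOR
Query: F face = RWYG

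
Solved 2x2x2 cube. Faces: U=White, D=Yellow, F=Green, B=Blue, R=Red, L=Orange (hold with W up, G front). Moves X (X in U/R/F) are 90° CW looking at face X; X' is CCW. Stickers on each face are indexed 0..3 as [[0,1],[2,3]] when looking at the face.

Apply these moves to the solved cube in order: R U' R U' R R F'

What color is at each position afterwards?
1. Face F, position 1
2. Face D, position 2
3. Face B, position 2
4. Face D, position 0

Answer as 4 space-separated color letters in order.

Answer: R Y B R

Derivation:
After move 1 (R): R=RRRR U=WGWG F=GYGY D=YBYB B=WBWB
After move 2 (U'): U=GGWW F=OOGY R=GYRR B=RRWB L=WBOO
After move 3 (R): R=RGRY U=GOWY F=OBGB D=YWYR B=WRGB
After move 4 (U'): U=OYGW F=WBGB R=OBRY B=RGGB L=WROO
After move 5 (R): R=ROYB U=OBGB F=WWGR D=YGYR B=WGYB
After move 6 (R): R=YRBO U=OWGR F=WGGR D=YYYW B=BGBB
After move 7 (F'): F=GRWG U=OWYB R=YRYO D=ROYW L=WROG
Query 1: F[1] = R
Query 2: D[2] = Y
Query 3: B[2] = B
Query 4: D[0] = R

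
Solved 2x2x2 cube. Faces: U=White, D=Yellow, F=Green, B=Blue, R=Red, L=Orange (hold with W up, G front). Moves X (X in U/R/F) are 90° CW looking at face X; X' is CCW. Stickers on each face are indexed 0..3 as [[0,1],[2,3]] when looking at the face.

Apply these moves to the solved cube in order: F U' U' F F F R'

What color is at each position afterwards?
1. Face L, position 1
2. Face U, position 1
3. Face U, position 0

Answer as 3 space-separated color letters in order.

Answer: W B O

Derivation:
After move 1 (F): F=GGGG U=WWOO R=WRWR D=RRYY L=OYOY
After move 2 (U'): U=WOWO F=OYGG R=GGWR B=WRBB L=BBOY
After move 3 (U'): U=OOWW F=BBGG R=OYWR B=GGBB L=WROY
After move 4 (F): F=GBGB U=OOYR R=WYWR D=WOYY L=WROR
After move 5 (F): F=GGBB U=OORR R=YYRR D=WWYY L=WWOO
After move 6 (F): F=BGBG U=OOOW R=RYRR D=RYYY L=WWOW
After move 7 (R'): R=YRRR U=OBOG F=BOBW D=RGYG B=YGYB
Query 1: L[1] = W
Query 2: U[1] = B
Query 3: U[0] = O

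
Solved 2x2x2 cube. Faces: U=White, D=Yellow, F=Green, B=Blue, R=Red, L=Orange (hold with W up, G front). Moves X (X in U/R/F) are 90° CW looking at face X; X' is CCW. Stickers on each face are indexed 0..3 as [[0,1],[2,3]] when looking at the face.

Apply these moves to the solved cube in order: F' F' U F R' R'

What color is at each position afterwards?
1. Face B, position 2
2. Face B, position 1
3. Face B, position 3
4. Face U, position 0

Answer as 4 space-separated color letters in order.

Answer: O R B Y

Derivation:
After move 1 (F'): F=GGGG U=WWRR R=YRYR D=OOYY L=OWOW
After move 2 (F'): F=GGGG U=WWYY R=OROR D=WWYY L=OROR
After move 3 (U): U=YWYW F=ORGG R=BBOR B=ORBB L=GGOR
After move 4 (F): F=GOGR U=YWRG R=YBWR D=OBYY L=GWOW
After move 5 (R'): R=BRYW U=YBRO F=GWGG D=OOYR B=YRBB
After move 6 (R'): R=RWBY U=YBRY F=GBGO D=OWYG B=RROB
Query 1: B[2] = O
Query 2: B[1] = R
Query 3: B[3] = B
Query 4: U[0] = Y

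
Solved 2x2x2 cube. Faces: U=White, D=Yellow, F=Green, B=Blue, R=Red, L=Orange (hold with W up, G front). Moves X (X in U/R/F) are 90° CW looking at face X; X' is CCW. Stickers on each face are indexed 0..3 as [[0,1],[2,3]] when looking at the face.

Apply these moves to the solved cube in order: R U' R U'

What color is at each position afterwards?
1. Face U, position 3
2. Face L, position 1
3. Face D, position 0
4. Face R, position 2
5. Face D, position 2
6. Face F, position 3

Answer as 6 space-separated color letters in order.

Answer: W R Y R Y B

Derivation:
After move 1 (R): R=RRRR U=WGWG F=GYGY D=YBYB B=WBWB
After move 2 (U'): U=GGWW F=OOGY R=GYRR B=RRWB L=WBOO
After move 3 (R): R=RGRY U=GOWY F=OBGB D=YWYR B=WRGB
After move 4 (U'): U=OYGW F=WBGB R=OBRY B=RGGB L=WROO
Query 1: U[3] = W
Query 2: L[1] = R
Query 3: D[0] = Y
Query 4: R[2] = R
Query 5: D[2] = Y
Query 6: F[3] = B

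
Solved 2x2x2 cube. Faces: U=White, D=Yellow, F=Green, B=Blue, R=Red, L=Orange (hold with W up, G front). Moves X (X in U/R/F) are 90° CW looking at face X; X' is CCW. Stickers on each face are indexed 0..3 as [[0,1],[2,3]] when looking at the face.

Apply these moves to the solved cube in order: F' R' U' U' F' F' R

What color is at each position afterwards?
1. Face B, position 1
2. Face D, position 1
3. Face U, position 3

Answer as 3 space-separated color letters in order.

After move 1 (F'): F=GGGG U=WWRR R=YRYR D=OOYY L=OWOW
After move 2 (R'): R=RRYY U=WBRB F=GWGR D=OGYG B=YBOB
After move 3 (U'): U=BBWR F=OWGR R=GWYY B=RROB L=YBOW
After move 4 (U'): U=BRBW F=YBGR R=OWYY B=GWOB L=RROW
After move 5 (F'): F=BRYG U=BROY R=GWOY D=RWYG L=RWOB
After move 6 (F'): F=RGBY U=BRGO R=WWRY D=WBYG L=RYOO
After move 7 (R): R=RWYW U=BGGY F=RBBG D=WOYG B=OWRB
Query 1: B[1] = W
Query 2: D[1] = O
Query 3: U[3] = Y

Answer: W O Y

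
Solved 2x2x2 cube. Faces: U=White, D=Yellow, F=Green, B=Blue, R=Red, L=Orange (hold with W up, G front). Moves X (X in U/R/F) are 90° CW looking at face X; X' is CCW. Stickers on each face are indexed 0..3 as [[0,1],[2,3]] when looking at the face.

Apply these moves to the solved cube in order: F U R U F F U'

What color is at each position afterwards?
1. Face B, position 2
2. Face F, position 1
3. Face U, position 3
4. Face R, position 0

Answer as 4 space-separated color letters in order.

After move 1 (F): F=GGGG U=WWOO R=WRWR D=RRYY L=OYOY
After move 2 (U): U=OWOW F=WRGG R=BBWR B=OYBB L=GGOY
After move 3 (R): R=WBRB U=OROG F=WRGY D=RBYO B=WYWB
After move 4 (U): U=OOGR F=WBGY R=WYRB B=GGWB L=WROY
After move 5 (F): F=GWYB U=OOYR R=GYRB D=RWYO L=WROB
After move 6 (F): F=YGBW U=OOBR R=YYRB D=RGYO L=WROW
After move 7 (U'): U=OROB F=WRBW R=YGRB B=YYWB L=GGOW
Query 1: B[2] = W
Query 2: F[1] = R
Query 3: U[3] = B
Query 4: R[0] = Y

Answer: W R B Y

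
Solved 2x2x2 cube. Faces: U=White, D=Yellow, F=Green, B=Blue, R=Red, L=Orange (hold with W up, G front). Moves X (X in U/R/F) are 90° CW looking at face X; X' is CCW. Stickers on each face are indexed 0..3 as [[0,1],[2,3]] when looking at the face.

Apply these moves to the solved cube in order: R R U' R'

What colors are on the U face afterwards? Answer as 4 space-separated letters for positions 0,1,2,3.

After move 1 (R): R=RRRR U=WGWG F=GYGY D=YBYB B=WBWB
After move 2 (R): R=RRRR U=WYWY F=GBGB D=YWYW B=GBGB
After move 3 (U'): U=YYWW F=OOGB R=GBRR B=RRGB L=GBOO
After move 4 (R'): R=BRGR U=YGWR F=OYGW D=YOYB B=WRWB
Query: U face = YGWR

Answer: Y G W R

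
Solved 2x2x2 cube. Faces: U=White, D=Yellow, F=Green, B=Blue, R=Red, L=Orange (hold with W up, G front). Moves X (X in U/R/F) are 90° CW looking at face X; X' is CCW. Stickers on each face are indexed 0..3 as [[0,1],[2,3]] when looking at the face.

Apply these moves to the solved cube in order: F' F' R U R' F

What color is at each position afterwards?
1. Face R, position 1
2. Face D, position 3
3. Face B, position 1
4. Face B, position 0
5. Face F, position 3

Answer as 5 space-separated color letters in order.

After move 1 (F'): F=GGGG U=WWRR R=YRYR D=OOYY L=OWOW
After move 2 (F'): F=GGGG U=WWYY R=OROR D=WWYY L=OROR
After move 3 (R): R=OORR U=WGYG F=GWGY D=WBYB B=YBWB
After move 4 (U): U=YWGG F=OOGY R=YBRR B=ORWB L=GWOR
After move 5 (R'): R=BRYR U=YWGO F=OWGG D=WOYY B=BRBB
After move 6 (F): F=GOGW U=YWRW R=GROR D=YBYY L=GWOO
Query 1: R[1] = R
Query 2: D[3] = Y
Query 3: B[1] = R
Query 4: B[0] = B
Query 5: F[3] = W

Answer: R Y R B W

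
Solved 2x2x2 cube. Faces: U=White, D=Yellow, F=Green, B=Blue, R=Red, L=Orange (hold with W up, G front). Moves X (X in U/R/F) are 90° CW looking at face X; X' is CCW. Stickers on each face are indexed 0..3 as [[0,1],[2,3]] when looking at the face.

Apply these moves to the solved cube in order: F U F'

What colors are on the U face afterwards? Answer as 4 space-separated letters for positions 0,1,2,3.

Answer: O W B W

Derivation:
After move 1 (F): F=GGGG U=WWOO R=WRWR D=RRYY L=OYOY
After move 2 (U): U=OWOW F=WRGG R=BBWR B=OYBB L=GGOY
After move 3 (F'): F=RGWG U=OWBW R=RBRR D=GYYY L=GWOO
Query: U face = OWBW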